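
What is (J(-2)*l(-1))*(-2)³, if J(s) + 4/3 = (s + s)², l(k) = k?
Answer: 352/3 ≈ 117.33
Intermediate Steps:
J(s) = -4/3 + 4*s² (J(s) = -4/3 + (s + s)² = -4/3 + (2*s)² = -4/3 + 4*s²)
(J(-2)*l(-1))*(-2)³ = ((-4/3 + 4*(-2)²)*(-1))*(-2)³ = ((-4/3 + 4*4)*(-1))*(-8) = ((-4/3 + 16)*(-1))*(-8) = ((44/3)*(-1))*(-8) = -44/3*(-8) = 352/3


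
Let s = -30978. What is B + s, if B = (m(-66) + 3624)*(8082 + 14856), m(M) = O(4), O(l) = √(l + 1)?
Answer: 83096334 + 22938*√5 ≈ 8.3148e+7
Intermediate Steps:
O(l) = √(1 + l)
m(M) = √5 (m(M) = √(1 + 4) = √5)
B = 83127312 + 22938*√5 (B = (√5 + 3624)*(8082 + 14856) = (3624 + √5)*22938 = 83127312 + 22938*√5 ≈ 8.3179e+7)
B + s = (83127312 + 22938*√5) - 30978 = 83096334 + 22938*√5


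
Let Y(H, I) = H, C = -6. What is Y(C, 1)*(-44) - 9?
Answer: 255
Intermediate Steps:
Y(C, 1)*(-44) - 9 = -6*(-44) - 9 = 264 - 9 = 255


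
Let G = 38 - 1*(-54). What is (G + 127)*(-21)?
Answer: -4599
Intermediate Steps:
G = 92 (G = 38 + 54 = 92)
(G + 127)*(-21) = (92 + 127)*(-21) = 219*(-21) = -4599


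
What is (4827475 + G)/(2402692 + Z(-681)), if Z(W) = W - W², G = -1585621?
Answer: 1620927/969125 ≈ 1.6726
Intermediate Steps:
(4827475 + G)/(2402692 + Z(-681)) = (4827475 - 1585621)/(2402692 - 681*(1 - 1*(-681))) = 3241854/(2402692 - 681*(1 + 681)) = 3241854/(2402692 - 681*682) = 3241854/(2402692 - 464442) = 3241854/1938250 = 3241854*(1/1938250) = 1620927/969125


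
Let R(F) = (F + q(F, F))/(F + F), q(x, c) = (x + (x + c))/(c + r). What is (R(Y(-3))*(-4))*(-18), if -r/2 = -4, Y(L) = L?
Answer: 288/5 ≈ 57.600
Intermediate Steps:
r = 8 (r = -2*(-4) = 8)
q(x, c) = (c + 2*x)/(8 + c) (q(x, c) = (x + (x + c))/(c + 8) = (x + (c + x))/(8 + c) = (c + 2*x)/(8 + c))
R(F) = (F + 3*F/(8 + F))/(2*F) (R(F) = (F + (F + 2*F)/(8 + F))/(F + F) = (F + (3*F)/(8 + F))/((2*F)) = (F + 3*F/(8 + F))*(1/(2*F)) = (F + 3*F/(8 + F))/(2*F))
(R(Y(-3))*(-4))*(-18) = (((11 - 3)/(2*(8 - 3)))*(-4))*(-18) = (((1/2)*8/5)*(-4))*(-18) = (((1/2)*(1/5)*8)*(-4))*(-18) = ((4/5)*(-4))*(-18) = -16/5*(-18) = 288/5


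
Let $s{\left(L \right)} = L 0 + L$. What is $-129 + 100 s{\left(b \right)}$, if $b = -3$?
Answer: $-429$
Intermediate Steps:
$s{\left(L \right)} = L$ ($s{\left(L \right)} = 0 + L = L$)
$-129 + 100 s{\left(b \right)} = -129 + 100 \left(-3\right) = -129 - 300 = -429$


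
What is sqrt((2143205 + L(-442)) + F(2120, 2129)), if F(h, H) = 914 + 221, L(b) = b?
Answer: sqrt(2143898) ≈ 1464.2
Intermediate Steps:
F(h, H) = 1135
sqrt((2143205 + L(-442)) + F(2120, 2129)) = sqrt((2143205 - 442) + 1135) = sqrt(2142763 + 1135) = sqrt(2143898)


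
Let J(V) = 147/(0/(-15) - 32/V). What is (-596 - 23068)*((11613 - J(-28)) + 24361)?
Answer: -848244954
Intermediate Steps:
J(V) = -147*V/32 (J(V) = 147/(0*(-1/15) - 32/V) = 147/(0 - 32/V) = 147/((-32/V)) = 147*(-V/32) = -147*V/32)
(-596 - 23068)*((11613 - J(-28)) + 24361) = (-596 - 23068)*((11613 - (-147)*(-28)/32) + 24361) = -23664*((11613 - 1*1029/8) + 24361) = -23664*((11613 - 1029/8) + 24361) = -23664*(91875/8 + 24361) = -23664*286763/8 = -848244954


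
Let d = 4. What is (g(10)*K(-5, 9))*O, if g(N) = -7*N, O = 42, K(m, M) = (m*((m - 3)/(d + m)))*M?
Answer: 1058400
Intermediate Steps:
K(m, M) = M*m*(-3 + m)/(4 + m) (K(m, M) = (m*((m - 3)/(4 + m)))*M = (m*((-3 + m)/(4 + m)))*M = (m*(-3 + m)/(4 + m))*M = M*m*(-3 + m)/(4 + m))
(g(10)*K(-5, 9))*O = ((-7*10)*(9*(-5)*(-3 - 5)/(4 - 5)))*42 = -630*(-5)*(-8)/(-1)*42 = -630*(-5)*(-1)*(-8)*42 = -70*(-360)*42 = 25200*42 = 1058400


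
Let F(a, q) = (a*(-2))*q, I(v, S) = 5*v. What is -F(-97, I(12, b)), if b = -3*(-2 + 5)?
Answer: -11640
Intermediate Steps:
b = -9 (b = -3*3 = -9)
F(a, q) = -2*a*q (F(a, q) = (-2*a)*q = -2*a*q)
-F(-97, I(12, b)) = -(-2)*(-97)*5*12 = -(-2)*(-97)*60 = -1*11640 = -11640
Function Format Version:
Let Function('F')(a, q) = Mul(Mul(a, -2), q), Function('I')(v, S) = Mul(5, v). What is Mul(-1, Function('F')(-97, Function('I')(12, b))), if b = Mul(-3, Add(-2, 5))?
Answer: -11640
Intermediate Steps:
b = -9 (b = Mul(-3, 3) = -9)
Function('F')(a, q) = Mul(-2, a, q) (Function('F')(a, q) = Mul(Mul(-2, a), q) = Mul(-2, a, q))
Mul(-1, Function('F')(-97, Function('I')(12, b))) = Mul(-1, Mul(-2, -97, Mul(5, 12))) = Mul(-1, Mul(-2, -97, 60)) = Mul(-1, 11640) = -11640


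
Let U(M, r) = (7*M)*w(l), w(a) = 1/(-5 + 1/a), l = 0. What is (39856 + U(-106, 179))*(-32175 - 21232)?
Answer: -2128589392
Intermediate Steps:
w(a) = 1/(-5 + 1/a)
U(M, r) = 0 (U(M, r) = (7*M)*(-1*0/(-1 + 5*0)) = (7*M)*(-1*0/(-1 + 0)) = (7*M)*(-1*0/(-1)) = (7*M)*(-1*0*(-1)) = (7*M)*0 = 0)
(39856 + U(-106, 179))*(-32175 - 21232) = (39856 + 0)*(-32175 - 21232) = 39856*(-53407) = -2128589392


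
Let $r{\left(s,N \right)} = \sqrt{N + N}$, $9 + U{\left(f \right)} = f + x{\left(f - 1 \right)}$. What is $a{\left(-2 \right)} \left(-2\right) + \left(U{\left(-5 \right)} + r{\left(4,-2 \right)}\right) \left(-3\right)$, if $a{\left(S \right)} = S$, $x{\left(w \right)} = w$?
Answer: $64 - 6 i \approx 64.0 - 6.0 i$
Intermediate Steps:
$U{\left(f \right)} = -10 + 2 f$ ($U{\left(f \right)} = -9 + \left(f + \left(f - 1\right)\right) = -9 + \left(f + \left(-1 + f\right)\right) = -9 + \left(-1 + 2 f\right) = -10 + 2 f$)
$r{\left(s,N \right)} = \sqrt{2} \sqrt{N}$ ($r{\left(s,N \right)} = \sqrt{2 N} = \sqrt{2} \sqrt{N}$)
$a{\left(-2 \right)} \left(-2\right) + \left(U{\left(-5 \right)} + r{\left(4,-2 \right)}\right) \left(-3\right) = \left(-2\right) \left(-2\right) + \left(\left(-10 + 2 \left(-5\right)\right) + \sqrt{2} \sqrt{-2}\right) \left(-3\right) = 4 + \left(\left(-10 - 10\right) + \sqrt{2} i \sqrt{2}\right) \left(-3\right) = 4 + \left(-20 + 2 i\right) \left(-3\right) = 4 + \left(60 - 6 i\right) = 64 - 6 i$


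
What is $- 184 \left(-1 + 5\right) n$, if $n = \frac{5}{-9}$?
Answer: $\frac{3680}{9} \approx 408.89$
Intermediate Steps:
$n = - \frac{5}{9}$ ($n = 5 \left(- \frac{1}{9}\right) = - \frac{5}{9} \approx -0.55556$)
$- 184 \left(-1 + 5\right) n = - 184 \left(-1 + 5\right) \left(- \frac{5}{9}\right) = - 184 \cdot 4 \left(- \frac{5}{9}\right) = \left(-184\right) \left(- \frac{20}{9}\right) = \frac{3680}{9}$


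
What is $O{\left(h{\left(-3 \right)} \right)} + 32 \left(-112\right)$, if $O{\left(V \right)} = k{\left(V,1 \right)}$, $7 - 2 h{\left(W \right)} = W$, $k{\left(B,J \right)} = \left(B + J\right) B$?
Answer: $-3554$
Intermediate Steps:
$k{\left(B,J \right)} = B \left(B + J\right)$
$h{\left(W \right)} = \frac{7}{2} - \frac{W}{2}$
$O{\left(V \right)} = V \left(1 + V\right)$ ($O{\left(V \right)} = V \left(V + 1\right) = V \left(1 + V\right)$)
$O{\left(h{\left(-3 \right)} \right)} + 32 \left(-112\right) = \left(\frac{7}{2} - - \frac{3}{2}\right) \left(1 + \left(\frac{7}{2} - - \frac{3}{2}\right)\right) + 32 \left(-112\right) = \left(\frac{7}{2} + \frac{3}{2}\right) \left(1 + \left(\frac{7}{2} + \frac{3}{2}\right)\right) - 3584 = 5 \left(1 + 5\right) - 3584 = 5 \cdot 6 - 3584 = 30 - 3584 = -3554$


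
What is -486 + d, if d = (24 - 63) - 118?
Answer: -643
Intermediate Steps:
d = -157 (d = -39 - 118 = -157)
-486 + d = -486 - 157 = -643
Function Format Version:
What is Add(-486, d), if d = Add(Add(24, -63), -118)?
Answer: -643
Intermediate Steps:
d = -157 (d = Add(-39, -118) = -157)
Add(-486, d) = Add(-486, -157) = -643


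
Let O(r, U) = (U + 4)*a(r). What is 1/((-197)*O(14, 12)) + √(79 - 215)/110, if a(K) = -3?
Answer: 1/9456 + I*√34/55 ≈ 0.00010575 + 0.10602*I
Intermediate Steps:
O(r, U) = -12 - 3*U (O(r, U) = (U + 4)*(-3) = (4 + U)*(-3) = -12 - 3*U)
1/((-197)*O(14, 12)) + √(79 - 215)/110 = 1/((-197)*(-12 - 3*12)) + √(79 - 215)/110 = -1/(197*(-12 - 36)) + √(-136)*(1/110) = -1/197/(-48) + (2*I*√34)*(1/110) = -1/197*(-1/48) + I*√34/55 = 1/9456 + I*√34/55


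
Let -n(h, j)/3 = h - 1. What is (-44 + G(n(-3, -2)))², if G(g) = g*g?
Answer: 10000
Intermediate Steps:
n(h, j) = 3 - 3*h (n(h, j) = -3*(h - 1) = -3*(-1 + h) = 3 - 3*h)
G(g) = g²
(-44 + G(n(-3, -2)))² = (-44 + (3 - 3*(-3))²)² = (-44 + (3 + 9)²)² = (-44 + 12²)² = (-44 + 144)² = 100² = 10000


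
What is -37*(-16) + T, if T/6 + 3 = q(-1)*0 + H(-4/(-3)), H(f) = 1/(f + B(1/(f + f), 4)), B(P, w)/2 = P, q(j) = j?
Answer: 14422/25 ≈ 576.88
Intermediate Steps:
B(P, w) = 2*P
H(f) = 1/(f + 1/f) (H(f) = 1/(f + 2/(f + f)) = 1/(f + 2/((2*f))) = 1/(f + 2*(1/(2*f))) = 1/(f + 1/f))
T = -378/25 (T = -18 + 6*(-1*0 + (-4/(-3))/(1 + (-4/(-3))²)) = -18 + 6*(0 + (-4*(-⅓))/(1 + (-4*(-⅓))²)) = -18 + 6*(0 + 4/(3*(1 + (4/3)²))) = -18 + 6*(0 + 4/(3*(1 + 16/9))) = -18 + 6*(0 + 4/(3*(25/9))) = -18 + 6*(0 + (4/3)*(9/25)) = -18 + 6*(0 + 12/25) = -18 + 6*(12/25) = -18 + 72/25 = -378/25 ≈ -15.120)
-37*(-16) + T = -37*(-16) - 378/25 = 592 - 378/25 = 14422/25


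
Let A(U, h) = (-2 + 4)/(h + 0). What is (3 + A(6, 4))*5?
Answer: 35/2 ≈ 17.500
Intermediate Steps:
A(U, h) = 2/h
(3 + A(6, 4))*5 = (3 + 2/4)*5 = (3 + 2*(¼))*5 = (3 + ½)*5 = (7/2)*5 = 35/2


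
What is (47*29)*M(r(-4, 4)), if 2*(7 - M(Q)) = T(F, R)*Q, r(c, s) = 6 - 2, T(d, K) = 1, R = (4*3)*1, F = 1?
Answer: 6815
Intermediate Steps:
R = 12 (R = 12*1 = 12)
r(c, s) = 4
M(Q) = 7 - Q/2
(47*29)*M(r(-4, 4)) = (47*29)*(7 - ½*4) = 1363*(7 - 2) = 1363*5 = 6815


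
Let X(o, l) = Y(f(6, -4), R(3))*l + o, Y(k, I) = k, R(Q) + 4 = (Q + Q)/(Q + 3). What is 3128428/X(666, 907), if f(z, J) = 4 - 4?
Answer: 1564214/333 ≈ 4697.3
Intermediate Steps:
R(Q) = -4 + 2*Q/(3 + Q) (R(Q) = -4 + (Q + Q)/(Q + 3) = -4 + (2*Q)/(3 + Q) = -4 + 2*Q/(3 + Q))
f(z, J) = 0
X(o, l) = o (X(o, l) = 0*l + o = 0 + o = o)
3128428/X(666, 907) = 3128428/666 = 3128428*(1/666) = 1564214/333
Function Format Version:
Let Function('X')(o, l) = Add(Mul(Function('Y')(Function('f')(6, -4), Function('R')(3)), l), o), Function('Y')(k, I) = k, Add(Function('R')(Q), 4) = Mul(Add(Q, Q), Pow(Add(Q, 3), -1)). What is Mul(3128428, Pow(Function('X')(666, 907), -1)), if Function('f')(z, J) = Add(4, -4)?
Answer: Rational(1564214, 333) ≈ 4697.3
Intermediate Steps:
Function('R')(Q) = Add(-4, Mul(2, Q, Pow(Add(3, Q), -1))) (Function('R')(Q) = Add(-4, Mul(Add(Q, Q), Pow(Add(Q, 3), -1))) = Add(-4, Mul(Mul(2, Q), Pow(Add(3, Q), -1))) = Add(-4, Mul(2, Q, Pow(Add(3, Q), -1))))
Function('f')(z, J) = 0
Function('X')(o, l) = o (Function('X')(o, l) = Add(Mul(0, l), o) = Add(0, o) = o)
Mul(3128428, Pow(Function('X')(666, 907), -1)) = Mul(3128428, Pow(666, -1)) = Mul(3128428, Rational(1, 666)) = Rational(1564214, 333)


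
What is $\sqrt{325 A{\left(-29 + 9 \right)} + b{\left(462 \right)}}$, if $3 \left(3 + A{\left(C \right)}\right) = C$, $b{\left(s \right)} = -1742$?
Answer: $\frac{7 i \sqrt{897}}{3} \approx 69.883 i$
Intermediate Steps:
$A{\left(C \right)} = -3 + \frac{C}{3}$
$\sqrt{325 A{\left(-29 + 9 \right)} + b{\left(462 \right)}} = \sqrt{325 \left(-3 + \frac{-29 + 9}{3}\right) - 1742} = \sqrt{325 \left(-3 + \frac{1}{3} \left(-20\right)\right) - 1742} = \sqrt{325 \left(-3 - \frac{20}{3}\right) - 1742} = \sqrt{325 \left(- \frac{29}{3}\right) - 1742} = \sqrt{- \frac{9425}{3} - 1742} = \sqrt{- \frac{14651}{3}} = \frac{7 i \sqrt{897}}{3}$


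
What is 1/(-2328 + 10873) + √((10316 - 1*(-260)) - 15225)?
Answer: 1/8545 + I*√4649 ≈ 0.00011703 + 68.184*I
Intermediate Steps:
1/(-2328 + 10873) + √((10316 - 1*(-260)) - 15225) = 1/8545 + √((10316 + 260) - 15225) = 1/8545 + √(10576 - 15225) = 1/8545 + √(-4649) = 1/8545 + I*√4649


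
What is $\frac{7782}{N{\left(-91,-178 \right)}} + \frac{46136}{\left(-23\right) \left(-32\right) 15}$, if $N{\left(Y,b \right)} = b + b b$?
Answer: $\frac{32072377}{7246380} \approx 4.426$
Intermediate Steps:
$N{\left(Y,b \right)} = b + b^{2}$
$\frac{7782}{N{\left(-91,-178 \right)}} + \frac{46136}{\left(-23\right) \left(-32\right) 15} = \frac{7782}{\left(-178\right) \left(1 - 178\right)} + \frac{46136}{\left(-23\right) \left(-32\right) 15} = \frac{7782}{\left(-178\right) \left(-177\right)} + \frac{46136}{736 \cdot 15} = \frac{7782}{31506} + \frac{46136}{11040} = 7782 \cdot \frac{1}{31506} + 46136 \cdot \frac{1}{11040} = \frac{1297}{5251} + \frac{5767}{1380} = \frac{32072377}{7246380}$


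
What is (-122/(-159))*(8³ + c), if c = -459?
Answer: 122/3 ≈ 40.667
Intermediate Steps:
(-122/(-159))*(8³ + c) = (-122/(-159))*(8³ - 459) = (-122*(-1/159))*(512 - 459) = (122/159)*53 = 122/3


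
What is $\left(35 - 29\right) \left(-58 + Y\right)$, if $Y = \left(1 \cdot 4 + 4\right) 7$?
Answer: $-12$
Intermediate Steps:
$Y = 56$ ($Y = \left(4 + 4\right) 7 = 8 \cdot 7 = 56$)
$\left(35 - 29\right) \left(-58 + Y\right) = \left(35 - 29\right) \left(-58 + 56\right) = 6 \left(-2\right) = -12$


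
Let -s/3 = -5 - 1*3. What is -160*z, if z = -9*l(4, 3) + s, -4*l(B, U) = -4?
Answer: -2400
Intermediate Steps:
l(B, U) = 1 (l(B, U) = -1/4*(-4) = 1)
s = 24 (s = -3*(-5 - 1*3) = -3*(-5 - 3) = -3*(-8) = 24)
z = 15 (z = -9*1 + 24 = -9 + 24 = 15)
-160*z = -160*15 = -2400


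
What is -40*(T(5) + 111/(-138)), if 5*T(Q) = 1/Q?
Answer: 3516/115 ≈ 30.574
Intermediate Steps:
T(Q) = 1/(5*Q) (T(Q) = (1/Q)/5 = 1/(5*Q))
-40*(T(5) + 111/(-138)) = -40*((⅕)/5 + 111/(-138)) = -40*((⅕)*(⅕) + 111*(-1/138)) = -40*(1/25 - 37/46) = -40*(-879/1150) = 3516/115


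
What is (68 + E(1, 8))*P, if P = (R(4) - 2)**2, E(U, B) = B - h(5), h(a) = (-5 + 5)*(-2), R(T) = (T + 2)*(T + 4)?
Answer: 160816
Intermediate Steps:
R(T) = (2 + T)*(4 + T)
h(a) = 0 (h(a) = 0*(-2) = 0)
E(U, B) = B (E(U, B) = B - 1*0 = B + 0 = B)
P = 2116 (P = ((8 + 4**2 + 6*4) - 2)**2 = ((8 + 16 + 24) - 2)**2 = (48 - 2)**2 = 46**2 = 2116)
(68 + E(1, 8))*P = (68 + 8)*2116 = 76*2116 = 160816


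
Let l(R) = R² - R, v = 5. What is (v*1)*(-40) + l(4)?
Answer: -188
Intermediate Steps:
(v*1)*(-40) + l(4) = (5*1)*(-40) + 4*(-1 + 4) = 5*(-40) + 4*3 = -200 + 12 = -188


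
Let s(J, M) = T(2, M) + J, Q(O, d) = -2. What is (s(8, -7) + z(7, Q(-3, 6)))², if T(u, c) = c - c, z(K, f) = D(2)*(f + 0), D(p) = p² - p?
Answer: 16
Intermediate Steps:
z(K, f) = 2*f (z(K, f) = (2*(-1 + 2))*(f + 0) = (2*1)*f = 2*f)
T(u, c) = 0
s(J, M) = J (s(J, M) = 0 + J = J)
(s(8, -7) + z(7, Q(-3, 6)))² = (8 + 2*(-2))² = (8 - 4)² = 4² = 16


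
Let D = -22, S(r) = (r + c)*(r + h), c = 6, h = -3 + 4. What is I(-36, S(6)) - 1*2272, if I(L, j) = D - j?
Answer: -2378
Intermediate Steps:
h = 1
S(r) = (1 + r)*(6 + r) (S(r) = (r + 6)*(r + 1) = (6 + r)*(1 + r) = (1 + r)*(6 + r))
I(L, j) = -22 - j
I(-36, S(6)) - 1*2272 = (-22 - (6 + 6**2 + 7*6)) - 1*2272 = (-22 - (6 + 36 + 42)) - 2272 = (-22 - 1*84) - 2272 = (-22 - 84) - 2272 = -106 - 2272 = -2378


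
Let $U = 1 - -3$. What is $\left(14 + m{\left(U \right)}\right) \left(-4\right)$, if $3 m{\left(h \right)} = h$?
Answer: $- \frac{184}{3} \approx -61.333$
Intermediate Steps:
$U = 4$ ($U = 1 + 3 = 4$)
$m{\left(h \right)} = \frac{h}{3}$
$\left(14 + m{\left(U \right)}\right) \left(-4\right) = \left(14 + \frac{1}{3} \cdot 4\right) \left(-4\right) = \left(14 + \frac{4}{3}\right) \left(-4\right) = \frac{46}{3} \left(-4\right) = - \frac{184}{3}$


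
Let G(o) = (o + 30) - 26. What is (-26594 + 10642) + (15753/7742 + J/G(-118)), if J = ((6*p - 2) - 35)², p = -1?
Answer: -3522890723/220647 ≈ -15966.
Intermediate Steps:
G(o) = 4 + o (G(o) = (30 + o) - 26 = 4 + o)
J = 1849 (J = ((6*(-1) - 2) - 35)² = ((-6 - 2) - 35)² = (-8 - 35)² = (-43)² = 1849)
(-26594 + 10642) + (15753/7742 + J/G(-118)) = (-26594 + 10642) + (15753/7742 + 1849/(4 - 118)) = -15952 + (15753*(1/7742) + 1849/(-114)) = -15952 + (15753/7742 + 1849*(-1/114)) = -15952 + (15753/7742 - 1849/114) = -15952 - 3129779/220647 = -3522890723/220647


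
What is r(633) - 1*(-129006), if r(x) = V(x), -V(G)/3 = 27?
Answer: 128925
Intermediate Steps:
V(G) = -81 (V(G) = -3*27 = -81)
r(x) = -81
r(633) - 1*(-129006) = -81 - 1*(-129006) = -81 + 129006 = 128925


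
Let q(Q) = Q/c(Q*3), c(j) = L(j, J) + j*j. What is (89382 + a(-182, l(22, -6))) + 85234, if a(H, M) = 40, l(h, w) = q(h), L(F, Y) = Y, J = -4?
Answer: 174656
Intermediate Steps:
c(j) = -4 + j² (c(j) = -4 + j*j = -4 + j²)
q(Q) = Q/(-4 + 9*Q²) (q(Q) = Q/(-4 + (Q*3)²) = Q/(-4 + (3*Q)²) = Q/(-4 + 9*Q²))
l(h, w) = h/(-4 + 9*h²)
(89382 + a(-182, l(22, -6))) + 85234 = (89382 + 40) + 85234 = 89422 + 85234 = 174656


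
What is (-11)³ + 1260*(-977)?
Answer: -1232351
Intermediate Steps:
(-11)³ + 1260*(-977) = -1331 - 1231020 = -1232351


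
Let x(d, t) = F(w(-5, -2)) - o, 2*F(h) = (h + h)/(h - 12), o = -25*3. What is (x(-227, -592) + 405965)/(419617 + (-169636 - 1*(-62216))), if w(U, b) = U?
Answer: 6902685/5307349 ≈ 1.3006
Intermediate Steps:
o = -75
F(h) = h/(-12 + h) (F(h) = ((h + h)/(h - 12))/2 = ((2*h)/(-12 + h))/2 = (2*h/(-12 + h))/2 = h/(-12 + h))
x(d, t) = 1280/17 (x(d, t) = -5/(-12 - 5) - 1*(-75) = -5/(-17) + 75 = -5*(-1/17) + 75 = 5/17 + 75 = 1280/17)
(x(-227, -592) + 405965)/(419617 + (-169636 - 1*(-62216))) = (1280/17 + 405965)/(419617 + (-169636 - 1*(-62216))) = 6902685/(17*(419617 + (-169636 + 62216))) = 6902685/(17*(419617 - 107420)) = (6902685/17)/312197 = (6902685/17)*(1/312197) = 6902685/5307349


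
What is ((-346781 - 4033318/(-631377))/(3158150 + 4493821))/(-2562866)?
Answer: 218945514119/12381919388975516022 ≈ 1.7683e-8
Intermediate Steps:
((-346781 - 4033318/(-631377))/(3158150 + 4493821))/(-2562866) = ((-346781 - 4033318*(-1/631377))/7651971)*(-1/2562866) = ((-346781 + 4033318/631377)*(1/7651971))*(-1/2562866) = -218945514119/631377*1/7651971*(-1/2562866) = -218945514119/4831278494067*(-1/2562866) = 218945514119/12381919388975516022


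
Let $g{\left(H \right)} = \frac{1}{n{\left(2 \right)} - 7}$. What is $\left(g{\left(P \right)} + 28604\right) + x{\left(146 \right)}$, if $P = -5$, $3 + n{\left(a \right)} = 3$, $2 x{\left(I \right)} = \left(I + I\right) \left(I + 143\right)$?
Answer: $\frac{495585}{7} \approx 70798.0$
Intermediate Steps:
$x{\left(I \right)} = I \left(143 + I\right)$ ($x{\left(I \right)} = \frac{\left(I + I\right) \left(I + 143\right)}{2} = \frac{2 I \left(143 + I\right)}{2} = I \left(143 + I\right)$)
$n{\left(a \right)} = 0$ ($n{\left(a \right)} = -3 + 3 = 0$)
$g{\left(H \right)} = - \frac{1}{7}$ ($g{\left(H \right)} = \frac{1}{0 - 7} = \frac{1}{-7} = - \frac{1}{7}$)
$\left(g{\left(P \right)} + 28604\right) + x{\left(146 \right)} = \left(- \frac{1}{7} + 28604\right) + 146 \left(143 + 146\right) = \frac{200227}{7} + 146 \cdot 289 = \frac{200227}{7} + 42194 = \frac{495585}{7}$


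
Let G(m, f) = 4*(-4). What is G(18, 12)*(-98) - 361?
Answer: 1207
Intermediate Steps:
G(m, f) = -16
G(18, 12)*(-98) - 361 = -16*(-98) - 361 = 1568 - 361 = 1207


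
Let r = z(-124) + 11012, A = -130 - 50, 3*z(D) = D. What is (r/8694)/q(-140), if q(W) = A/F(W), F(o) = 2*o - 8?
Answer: 131648/65205 ≈ 2.0190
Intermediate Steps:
z(D) = D/3
F(o) = -8 + 2*o
A = -180
r = 32912/3 (r = (⅓)*(-124) + 11012 = -124/3 + 11012 = 32912/3 ≈ 10971.)
q(W) = -180/(-8 + 2*W)
(r/8694)/q(-140) = ((32912/3)/8694)/((-90/(-4 - 140))) = ((32912/3)*(1/8694))/((-90/(-144))) = 16456/(13041*((-90*(-1/144)))) = 16456/(13041*(5/8)) = (16456/13041)*(8/5) = 131648/65205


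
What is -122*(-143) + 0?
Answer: 17446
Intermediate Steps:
-122*(-143) + 0 = 17446 + 0 = 17446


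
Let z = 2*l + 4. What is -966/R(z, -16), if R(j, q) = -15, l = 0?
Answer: 322/5 ≈ 64.400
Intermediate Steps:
z = 4 (z = 2*0 + 4 = 0 + 4 = 4)
-966/R(z, -16) = -966/(-15) = -966*(-1/15) = 322/5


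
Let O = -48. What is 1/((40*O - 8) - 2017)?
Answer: -1/3945 ≈ -0.00025349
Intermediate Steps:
1/((40*O - 8) - 2017) = 1/((40*(-48) - 8) - 2017) = 1/((-1920 - 8) - 2017) = 1/(-1928 - 2017) = 1/(-3945) = -1/3945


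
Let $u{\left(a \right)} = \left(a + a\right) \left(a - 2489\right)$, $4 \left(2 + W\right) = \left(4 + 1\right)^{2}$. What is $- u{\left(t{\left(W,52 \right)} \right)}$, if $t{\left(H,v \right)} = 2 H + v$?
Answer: $\frac{587697}{2} \approx 2.9385 \cdot 10^{5}$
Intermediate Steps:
$W = \frac{17}{4}$ ($W = -2 + \frac{\left(4 + 1\right)^{2}}{4} = -2 + \frac{5^{2}}{4} = -2 + \frac{1}{4} \cdot 25 = -2 + \frac{25}{4} = \frac{17}{4} \approx 4.25$)
$t{\left(H,v \right)} = v + 2 H$
$u{\left(a \right)} = 2 a \left(-2489 + a\right)$
$- u{\left(t{\left(W,52 \right)} \right)} = - 2 \left(52 + 2 \cdot \frac{17}{4}\right) \left(-2489 + \left(52 + 2 \cdot \frac{17}{4}\right)\right) = - 2 \left(52 + \frac{17}{2}\right) \left(-2489 + \left(52 + \frac{17}{2}\right)\right) = - \frac{2 \cdot 121 \left(-2489 + \frac{121}{2}\right)}{2} = - \frac{2 \cdot 121 \left(-4857\right)}{2 \cdot 2} = \left(-1\right) \left(- \frac{587697}{2}\right) = \frac{587697}{2}$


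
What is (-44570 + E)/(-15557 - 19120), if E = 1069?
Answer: 43501/34677 ≈ 1.2545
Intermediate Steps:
(-44570 + E)/(-15557 - 19120) = (-44570 + 1069)/(-15557 - 19120) = -43501/(-34677) = -43501*(-1/34677) = 43501/34677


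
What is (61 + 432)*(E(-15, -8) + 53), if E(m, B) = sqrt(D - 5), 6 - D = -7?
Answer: 26129 + 986*sqrt(2) ≈ 27523.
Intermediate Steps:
D = 13 (D = 6 - 1*(-7) = 6 + 7 = 13)
E(m, B) = 2*sqrt(2) (E(m, B) = sqrt(13 - 5) = sqrt(8) = 2*sqrt(2))
(61 + 432)*(E(-15, -8) + 53) = (61 + 432)*(2*sqrt(2) + 53) = 493*(53 + 2*sqrt(2)) = 26129 + 986*sqrt(2)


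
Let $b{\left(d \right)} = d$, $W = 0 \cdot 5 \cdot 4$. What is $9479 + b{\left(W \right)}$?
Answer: $9479$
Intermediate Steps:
$W = 0$ ($W = 0 \cdot 4 = 0$)
$9479 + b{\left(W \right)} = 9479 + 0 = 9479$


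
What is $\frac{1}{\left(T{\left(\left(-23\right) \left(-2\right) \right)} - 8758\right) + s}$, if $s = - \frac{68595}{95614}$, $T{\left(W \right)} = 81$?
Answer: $- \frac{95614}{829711273} \approx -0.00011524$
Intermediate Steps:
$s = - \frac{68595}{95614}$ ($s = \left(-68595\right) \frac{1}{95614} = - \frac{68595}{95614} \approx -0.71742$)
$\frac{1}{\left(T{\left(\left(-23\right) \left(-2\right) \right)} - 8758\right) + s} = \frac{1}{\left(81 - 8758\right) - \frac{68595}{95614}} = \frac{1}{-8677 - \frac{68595}{95614}} = \frac{1}{- \frac{829711273}{95614}} = - \frac{95614}{829711273}$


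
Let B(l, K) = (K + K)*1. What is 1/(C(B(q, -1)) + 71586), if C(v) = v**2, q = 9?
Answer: 1/71590 ≈ 1.3968e-5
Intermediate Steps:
B(l, K) = 2*K (B(l, K) = (2*K)*1 = 2*K)
1/(C(B(q, -1)) + 71586) = 1/((2*(-1))**2 + 71586) = 1/((-2)**2 + 71586) = 1/(4 + 71586) = 1/71590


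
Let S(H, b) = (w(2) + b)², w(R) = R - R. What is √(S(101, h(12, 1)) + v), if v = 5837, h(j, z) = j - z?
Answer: 3*√662 ≈ 77.188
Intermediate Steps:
w(R) = 0
S(H, b) = b² (S(H, b) = (0 + b)² = b²)
√(S(101, h(12, 1)) + v) = √((12 - 1*1)² + 5837) = √((12 - 1)² + 5837) = √(11² + 5837) = √(121 + 5837) = √5958 = 3*√662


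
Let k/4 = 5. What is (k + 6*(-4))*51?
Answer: -204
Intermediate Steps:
k = 20 (k = 4*5 = 20)
(k + 6*(-4))*51 = (20 + 6*(-4))*51 = (20 - 24)*51 = -4*51 = -204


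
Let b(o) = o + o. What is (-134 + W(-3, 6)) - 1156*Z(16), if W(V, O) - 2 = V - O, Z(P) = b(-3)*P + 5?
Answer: 105055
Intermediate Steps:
b(o) = 2*o
Z(P) = 5 - 6*P (Z(P) = (2*(-3))*P + 5 = -6*P + 5 = 5 - 6*P)
W(V, O) = 2 + V - O (W(V, O) = 2 + (V - O) = 2 + V - O)
(-134 + W(-3, 6)) - 1156*Z(16) = (-134 + (2 - 3 - 1*6)) - 1156*(5 - 6*16) = (-134 + (2 - 3 - 6)) - 1156*(5 - 96) = (-134 - 7) - 1156*(-91) = -141 + 105196 = 105055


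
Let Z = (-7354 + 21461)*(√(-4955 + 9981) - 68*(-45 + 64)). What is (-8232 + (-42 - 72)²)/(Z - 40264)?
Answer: -43510822056/166332551537695 - 33602874*√5026/166332551537695 ≈ -0.00027591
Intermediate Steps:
Z = -18226244 + 14107*√5026 (Z = 14107*(√5026 - 68*19) = 14107*(√5026 - 1292) = 14107*(-1292 + √5026) = -18226244 + 14107*√5026 ≈ -1.7226e+7)
(-8232 + (-42 - 72)²)/(Z - 40264) = (-8232 + (-42 - 72)²)/((-18226244 + 14107*√5026) - 40264) = (-8232 + (-114)²)/(-18266508 + 14107*√5026) = (-8232 + 12996)/(-18266508 + 14107*√5026) = 4764/(-18266508 + 14107*√5026)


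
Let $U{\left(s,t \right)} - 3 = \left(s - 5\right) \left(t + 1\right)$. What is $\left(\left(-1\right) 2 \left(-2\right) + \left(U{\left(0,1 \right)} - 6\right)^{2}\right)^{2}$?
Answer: $29929$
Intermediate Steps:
$U{\left(s,t \right)} = 3 + \left(1 + t\right) \left(-5 + s\right)$ ($U{\left(s,t \right)} = 3 + \left(s - 5\right) \left(t + 1\right) = 3 + \left(-5 + s\right) \left(1 + t\right) = 3 + \left(1 + t\right) \left(-5 + s\right)$)
$\left(\left(-1\right) 2 \left(-2\right) + \left(U{\left(0,1 \right)} - 6\right)^{2}\right)^{2} = \left(\left(-1\right) 2 \left(-2\right) + \left(\left(-2 + 0 - 5 + 0 \cdot 1\right) - 6\right)^{2}\right)^{2} = \left(\left(-2\right) \left(-2\right) + \left(\left(-2 + 0 - 5 + 0\right) - 6\right)^{2}\right)^{2} = \left(4 + \left(-7 - 6\right)^{2}\right)^{2} = \left(4 + \left(-13\right)^{2}\right)^{2} = \left(4 + 169\right)^{2} = 173^{2} = 29929$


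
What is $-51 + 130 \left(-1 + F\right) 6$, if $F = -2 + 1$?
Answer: $-1611$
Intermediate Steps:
$F = -1$
$-51 + 130 \left(-1 + F\right) 6 = -51 + 130 \left(-1 - 1\right) 6 = -51 + 130 \left(\left(-2\right) 6\right) = -51 + 130 \left(-12\right) = -51 - 1560 = -1611$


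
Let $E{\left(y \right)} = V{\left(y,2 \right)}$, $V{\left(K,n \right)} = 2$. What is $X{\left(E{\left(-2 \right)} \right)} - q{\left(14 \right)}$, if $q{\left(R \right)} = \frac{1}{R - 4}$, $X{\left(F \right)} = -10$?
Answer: $- \frac{101}{10} \approx -10.1$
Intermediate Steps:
$E{\left(y \right)} = 2$
$q{\left(R \right)} = \frac{1}{-4 + R}$
$X{\left(E{\left(-2 \right)} \right)} - q{\left(14 \right)} = -10 - \frac{1}{-4 + 14} = -10 - \frac{1}{10} = - \frac{101}{10}$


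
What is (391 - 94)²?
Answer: 88209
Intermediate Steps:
(391 - 94)² = 297² = 88209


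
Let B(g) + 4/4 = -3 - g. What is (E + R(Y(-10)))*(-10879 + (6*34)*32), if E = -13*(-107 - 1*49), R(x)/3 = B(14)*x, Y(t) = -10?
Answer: -11173368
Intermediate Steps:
B(g) = -4 - g (B(g) = -1 + (-3 - g) = -4 - g)
R(x) = -54*x (R(x) = 3*((-4 - 1*14)*x) = 3*((-4 - 14)*x) = 3*(-18*x) = -54*x)
E = 2028 (E = -13*(-107 - 49) = -13*(-156) = 2028)
(E + R(Y(-10)))*(-10879 + (6*34)*32) = (2028 - 54*(-10))*(-10879 + (6*34)*32) = (2028 + 540)*(-10879 + 204*32) = 2568*(-10879 + 6528) = 2568*(-4351) = -11173368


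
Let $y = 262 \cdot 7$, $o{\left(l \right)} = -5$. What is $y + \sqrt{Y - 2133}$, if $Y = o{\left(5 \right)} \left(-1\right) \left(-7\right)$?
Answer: $1834 + 2 i \sqrt{542} \approx 1834.0 + 46.562 i$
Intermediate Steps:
$y = 1834$
$Y = -35$ ($Y = \left(-5\right) \left(-1\right) \left(-7\right) = 5 \left(-7\right) = -35$)
$y + \sqrt{Y - 2133} = 1834 + \sqrt{-35 - 2133} = 1834 + \sqrt{-2168} = 1834 + 2 i \sqrt{542}$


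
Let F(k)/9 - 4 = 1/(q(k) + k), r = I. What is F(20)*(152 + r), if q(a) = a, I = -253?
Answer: -146349/40 ≈ -3658.7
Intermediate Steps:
r = -253
F(k) = 36 + 9/(2*k) (F(k) = 36 + 9/(k + k) = 36 + 9/((2*k)) = 36 + 9*(1/(2*k)) = 36 + 9/(2*k))
F(20)*(152 + r) = (36 + (9/2)/20)*(152 - 253) = (36 + (9/2)*(1/20))*(-101) = (36 + 9/40)*(-101) = (1449/40)*(-101) = -146349/40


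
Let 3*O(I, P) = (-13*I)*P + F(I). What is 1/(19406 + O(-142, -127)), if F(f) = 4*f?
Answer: -3/176792 ≈ -1.6969e-5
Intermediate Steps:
O(I, P) = 4*I/3 - 13*I*P/3 (O(I, P) = ((-13*I)*P + 4*I)/3 = (-13*I*P + 4*I)/3 = (4*I - 13*I*P)/3 = 4*I/3 - 13*I*P/3)
1/(19406 + O(-142, -127)) = 1/(19406 + (⅓)*(-142)*(4 - 13*(-127))) = 1/(19406 + (⅓)*(-142)*(4 + 1651)) = 1/(19406 + (⅓)*(-142)*1655) = 1/(19406 - 235010/3) = 1/(-176792/3) = -3/176792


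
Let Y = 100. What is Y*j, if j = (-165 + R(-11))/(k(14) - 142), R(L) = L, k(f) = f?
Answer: 275/2 ≈ 137.50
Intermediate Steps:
j = 11/8 (j = (-165 - 11)/(14 - 142) = -176/(-128) = -176*(-1/128) = 11/8 ≈ 1.3750)
Y*j = 100*(11/8) = 275/2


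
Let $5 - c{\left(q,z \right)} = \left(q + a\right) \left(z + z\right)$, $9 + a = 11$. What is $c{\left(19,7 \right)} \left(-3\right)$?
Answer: $867$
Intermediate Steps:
$a = 2$ ($a = -9 + 11 = 2$)
$c{\left(q,z \right)} = 5 - 2 z \left(2 + q\right)$ ($c{\left(q,z \right)} = 5 - \left(q + 2\right) \left(z + z\right) = 5 - \left(2 + q\right) 2 z = 5 - 2 z \left(2 + q\right)$)
$c{\left(19,7 \right)} \left(-3\right) = \left(5 - 28 - 38 \cdot 7\right) \left(-3\right) = \left(5 - 28 - 266\right) \left(-3\right) = \left(-289\right) \left(-3\right) = 867$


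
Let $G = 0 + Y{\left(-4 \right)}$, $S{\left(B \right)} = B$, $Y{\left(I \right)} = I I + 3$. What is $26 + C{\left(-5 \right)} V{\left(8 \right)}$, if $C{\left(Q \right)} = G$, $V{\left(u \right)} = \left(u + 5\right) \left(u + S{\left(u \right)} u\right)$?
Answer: $17810$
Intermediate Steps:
$Y{\left(I \right)} = 3 + I^{2}$ ($Y{\left(I \right)} = I^{2} + 3 = 3 + I^{2}$)
$V{\left(u \right)} = \left(5 + u\right) \left(u + u^{2}\right)$ ($V{\left(u \right)} = \left(u + 5\right) \left(u + u u\right) = \left(5 + u\right) \left(u + u^{2}\right)$)
$G = 19$ ($G = 0 + \left(3 + \left(-4\right)^{2}\right) = 0 + \left(3 + 16\right) = 0 + 19 = 19$)
$C{\left(Q \right)} = 19$
$26 + C{\left(-5 \right)} V{\left(8 \right)} = 26 + 19 \cdot 8 \left(5 + 8^{2} + 6 \cdot 8\right) = 26 + 19 \cdot 8 \left(5 + 64 + 48\right) = 26 + 19 \cdot 8 \cdot 117 = 26 + 19 \cdot 936 = 26 + 17784 = 17810$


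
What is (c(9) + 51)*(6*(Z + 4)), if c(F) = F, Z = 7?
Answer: 3960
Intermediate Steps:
(c(9) + 51)*(6*(Z + 4)) = (9 + 51)*(6*(7 + 4)) = 60*(6*11) = 60*66 = 3960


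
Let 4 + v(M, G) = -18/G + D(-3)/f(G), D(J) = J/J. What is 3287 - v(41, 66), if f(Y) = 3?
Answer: 108601/33 ≈ 3290.9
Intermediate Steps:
D(J) = 1
v(M, G) = -11/3 - 18/G (v(M, G) = -4 + (-18/G + 1/3) = -4 + (1/3 - 18/G) = -11/3 - 18/G)
3287 - v(41, 66) = 3287 - (-11/3 - 18/66) = 3287 - (-11/3 - 18*1/66) = 3287 - (-11/3 - 3/11) = 3287 - 1*(-130/33) = 3287 + 130/33 = 108601/33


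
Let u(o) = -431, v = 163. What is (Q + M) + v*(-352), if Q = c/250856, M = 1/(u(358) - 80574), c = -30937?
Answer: -1165916694207821/20320590280 ≈ -57376.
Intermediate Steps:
M = -1/81005 (M = 1/(-431 - 80574) = 1/(-81005) = -1/81005 ≈ -1.2345e-5)
Q = -30937/250856 ≈ -0.12333
(Q + M) + v*(-352) = (-30937/250856 - 1/81005) + 163*(-352) = -2506302541/20320590280 - 57376 = -1165916694207821/20320590280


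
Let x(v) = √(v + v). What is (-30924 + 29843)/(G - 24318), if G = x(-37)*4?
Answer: 13143879/295683154 + 1081*I*√74/147841577 ≈ 0.044453 + 6.2899e-5*I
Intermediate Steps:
x(v) = √2*√v (x(v) = √(2*v) = √2*√v)
G = 4*I*√74 (G = (√2*√(-37))*4 = (√2*(I*√37))*4 = (I*√74)*4 = 4*I*√74 ≈ 34.409*I)
(-30924 + 29843)/(G - 24318) = (-30924 + 29843)/(4*I*√74 - 24318) = -1081/(-24318 + 4*I*√74)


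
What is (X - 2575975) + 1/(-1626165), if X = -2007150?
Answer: -7452917465626/1626165 ≈ -4.5831e+6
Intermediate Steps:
(X - 2575975) + 1/(-1626165) = (-2007150 - 2575975) + 1/(-1626165) = -4583125 - 1/1626165 = -7452917465626/1626165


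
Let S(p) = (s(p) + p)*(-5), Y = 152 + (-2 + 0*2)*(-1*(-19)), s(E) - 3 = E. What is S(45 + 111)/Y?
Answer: -525/38 ≈ -13.816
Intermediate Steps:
s(E) = 3 + E
Y = 114 (Y = 152 + (-2 + 0)*19 = 152 - 2*19 = 152 - 38 = 114)
S(p) = -15 - 10*p (S(p) = ((3 + p) + p)*(-5) = (3 + 2*p)*(-5) = -15 - 10*p)
S(45 + 111)/Y = (-15 - 10*(45 + 111))/114 = (-15 - 10*156)*(1/114) = (-15 - 1560)*(1/114) = -1575*1/114 = -525/38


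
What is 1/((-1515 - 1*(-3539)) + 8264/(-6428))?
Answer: 1607/3250502 ≈ 0.00049439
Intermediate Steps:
1/((-1515 - 1*(-3539)) + 8264/(-6428)) = 1/((-1515 + 3539) + 8264*(-1/6428)) = 1/(2024 - 2066/1607) = 1/(3250502/1607) = 1607/3250502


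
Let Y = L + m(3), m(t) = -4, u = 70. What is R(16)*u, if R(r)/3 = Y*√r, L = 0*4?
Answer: -3360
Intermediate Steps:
L = 0
Y = -4 (Y = 0 - 4 = -4)
R(r) = -12*√r (R(r) = 3*(-4*√r) = -12*√r)
R(16)*u = -12*√16*70 = -12*4*70 = -48*70 = -3360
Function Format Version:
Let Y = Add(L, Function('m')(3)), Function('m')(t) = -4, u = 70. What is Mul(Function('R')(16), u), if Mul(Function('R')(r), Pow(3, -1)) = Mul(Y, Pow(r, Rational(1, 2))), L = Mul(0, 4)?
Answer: -3360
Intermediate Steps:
L = 0
Y = -4 (Y = Add(0, -4) = -4)
Function('R')(r) = Mul(-12, Pow(r, Rational(1, 2))) (Function('R')(r) = Mul(3, Mul(-4, Pow(r, Rational(1, 2)))) = Mul(-12, Pow(r, Rational(1, 2))))
Mul(Function('R')(16), u) = Mul(Mul(-12, Pow(16, Rational(1, 2))), 70) = Mul(Mul(-12, 4), 70) = Mul(-48, 70) = -3360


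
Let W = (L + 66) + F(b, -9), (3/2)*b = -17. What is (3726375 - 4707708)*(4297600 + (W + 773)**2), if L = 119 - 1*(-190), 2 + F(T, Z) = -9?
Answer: -5486013581877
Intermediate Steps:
b = -34/3 (b = (2/3)*(-17) = -34/3 ≈ -11.333)
F(T, Z) = -11 (F(T, Z) = -2 - 9 = -11)
L = 309 (L = 119 + 190 = 309)
W = 364 (W = (309 + 66) - 11 = 375 - 11 = 364)
(3726375 - 4707708)*(4297600 + (W + 773)**2) = (3726375 - 4707708)*(4297600 + (364 + 773)**2) = -981333*(4297600 + 1137**2) = -981333*(4297600 + 1292769) = -981333*5590369 = -5486013581877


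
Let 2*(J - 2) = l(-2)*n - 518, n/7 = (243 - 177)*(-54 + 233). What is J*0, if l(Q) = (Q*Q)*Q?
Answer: 0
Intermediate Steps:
n = 82698 (n = 7*((243 - 177)*(-54 + 233)) = 7*(66*179) = 7*11814 = 82698)
l(Q) = Q**3 (l(Q) = Q**2*Q = Q**3)
J = -331049 (J = 2 + ((-2)**3*82698 - 518)/2 = 2 + (-8*82698 - 518)/2 = 2 + (-661584 - 518)/2 = 2 + (1/2)*(-662102) = 2 - 331051 = -331049)
J*0 = -331049*0 = 0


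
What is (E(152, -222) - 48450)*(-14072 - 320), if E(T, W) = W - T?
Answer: 702675008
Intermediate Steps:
(E(152, -222) - 48450)*(-14072 - 320) = ((-222 - 1*152) - 48450)*(-14072 - 320) = ((-222 - 152) - 48450)*(-14392) = (-374 - 48450)*(-14392) = -48824*(-14392) = 702675008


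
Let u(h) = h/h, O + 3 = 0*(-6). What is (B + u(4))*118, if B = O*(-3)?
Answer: 1180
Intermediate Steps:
O = -3 (O = -3 + 0*(-6) = -3 + 0 = -3)
u(h) = 1
B = 9 (B = -3*(-3) = 9)
(B + u(4))*118 = (9 + 1)*118 = 10*118 = 1180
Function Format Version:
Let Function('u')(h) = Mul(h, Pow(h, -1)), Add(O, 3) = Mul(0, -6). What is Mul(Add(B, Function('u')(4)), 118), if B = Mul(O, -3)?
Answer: 1180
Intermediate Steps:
O = -3 (O = Add(-3, Mul(0, -6)) = Add(-3, 0) = -3)
Function('u')(h) = 1
B = 9 (B = Mul(-3, -3) = 9)
Mul(Add(B, Function('u')(4)), 118) = Mul(Add(9, 1), 118) = Mul(10, 118) = 1180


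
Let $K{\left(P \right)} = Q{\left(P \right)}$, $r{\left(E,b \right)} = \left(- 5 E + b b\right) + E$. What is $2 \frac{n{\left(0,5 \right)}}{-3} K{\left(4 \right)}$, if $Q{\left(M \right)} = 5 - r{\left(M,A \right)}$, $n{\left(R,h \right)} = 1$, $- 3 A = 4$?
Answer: $- \frac{346}{27} \approx -12.815$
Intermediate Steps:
$A = - \frac{4}{3}$ ($A = \left(- \frac{1}{3}\right) 4 = - \frac{4}{3} \approx -1.3333$)
$r{\left(E,b \right)} = b^{2} - 4 E$ ($r{\left(E,b \right)} = \left(- 5 E + b^{2}\right) + E = \left(b^{2} - 5 E\right) + E = b^{2} - 4 E$)
$Q{\left(M \right)} = \frac{29}{9} + 4 M$ ($Q{\left(M \right)} = 5 - \left(\left(- \frac{4}{3}\right)^{2} - 4 M\right) = 5 - \left(\frac{16}{9} - 4 M\right) = 5 + \left(- \frac{16}{9} + 4 M\right) = \frac{29}{9} + 4 M$)
$K{\left(P \right)} = \frac{29}{9} + 4 P$
$2 \frac{n{\left(0,5 \right)}}{-3} K{\left(4 \right)} = 2 \cdot 1 \frac{1}{-3} \left(\frac{29}{9} + 4 \cdot 4\right) = 2 \cdot 1 \left(- \frac{1}{3}\right) \left(\frac{29}{9} + 16\right) = 2 \left(- \frac{1}{3}\right) \frac{173}{9} = \left(- \frac{2}{3}\right) \frac{173}{9} = - \frac{346}{27}$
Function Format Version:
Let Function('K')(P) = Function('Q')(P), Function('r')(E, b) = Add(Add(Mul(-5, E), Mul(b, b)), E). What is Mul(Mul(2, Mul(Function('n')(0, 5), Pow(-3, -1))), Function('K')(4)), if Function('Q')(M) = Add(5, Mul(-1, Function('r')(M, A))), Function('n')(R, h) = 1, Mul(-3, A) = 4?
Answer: Rational(-346, 27) ≈ -12.815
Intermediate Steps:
A = Rational(-4, 3) (A = Mul(Rational(-1, 3), 4) = Rational(-4, 3) ≈ -1.3333)
Function('r')(E, b) = Add(Pow(b, 2), Mul(-4, E)) (Function('r')(E, b) = Add(Add(Mul(-5, E), Pow(b, 2)), E) = Add(Add(Pow(b, 2), Mul(-5, E)), E) = Add(Pow(b, 2), Mul(-4, E)))
Function('Q')(M) = Add(Rational(29, 9), Mul(4, M)) (Function('Q')(M) = Add(5, Mul(-1, Add(Pow(Rational(-4, 3), 2), Mul(-4, M)))) = Add(5, Mul(-1, Add(Rational(16, 9), Mul(-4, M)))) = Add(5, Add(Rational(-16, 9), Mul(4, M))) = Add(Rational(29, 9), Mul(4, M)))
Function('K')(P) = Add(Rational(29, 9), Mul(4, P))
Mul(Mul(2, Mul(Function('n')(0, 5), Pow(-3, -1))), Function('K')(4)) = Mul(Mul(2, Mul(1, Pow(-3, -1))), Add(Rational(29, 9), Mul(4, 4))) = Mul(Mul(2, Mul(1, Rational(-1, 3))), Add(Rational(29, 9), 16)) = Mul(Mul(2, Rational(-1, 3)), Rational(173, 9)) = Mul(Rational(-2, 3), Rational(173, 9)) = Rational(-346, 27)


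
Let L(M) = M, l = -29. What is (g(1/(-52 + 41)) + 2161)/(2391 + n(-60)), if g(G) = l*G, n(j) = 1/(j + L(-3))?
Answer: 187425/207119 ≈ 0.90491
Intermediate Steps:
n(j) = 1/(-3 + j) (n(j) = 1/(j - 3) = 1/(-3 + j))
g(G) = -29*G
(g(1/(-52 + 41)) + 2161)/(2391 + n(-60)) = (-29/(-52 + 41) + 2161)/(2391 + 1/(-3 - 60)) = (-29/(-11) + 2161)/(2391 + 1/(-63)) = (-29*(-1/11) + 2161)/(2391 - 1/63) = (29/11 + 2161)/(150632/63) = (23800/11)*(63/150632) = 187425/207119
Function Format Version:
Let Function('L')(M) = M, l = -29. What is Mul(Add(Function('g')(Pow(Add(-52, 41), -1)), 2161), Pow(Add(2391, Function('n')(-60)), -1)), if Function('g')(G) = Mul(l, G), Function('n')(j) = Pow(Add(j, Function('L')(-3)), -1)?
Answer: Rational(187425, 207119) ≈ 0.90491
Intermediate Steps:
Function('n')(j) = Pow(Add(-3, j), -1) (Function('n')(j) = Pow(Add(j, -3), -1) = Pow(Add(-3, j), -1))
Function('g')(G) = Mul(-29, G)
Mul(Add(Function('g')(Pow(Add(-52, 41), -1)), 2161), Pow(Add(2391, Function('n')(-60)), -1)) = Mul(Add(Mul(-29, Pow(Add(-52, 41), -1)), 2161), Pow(Add(2391, Pow(Add(-3, -60), -1)), -1)) = Mul(Add(Mul(-29, Pow(-11, -1)), 2161), Pow(Add(2391, Pow(-63, -1)), -1)) = Mul(Add(Mul(-29, Rational(-1, 11)), 2161), Pow(Add(2391, Rational(-1, 63)), -1)) = Mul(Add(Rational(29, 11), 2161), Pow(Rational(150632, 63), -1)) = Mul(Rational(23800, 11), Rational(63, 150632)) = Rational(187425, 207119)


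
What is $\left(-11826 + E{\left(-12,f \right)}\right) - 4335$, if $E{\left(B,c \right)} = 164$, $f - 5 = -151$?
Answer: $-15997$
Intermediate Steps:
$f = -146$ ($f = 5 - 151 = -146$)
$\left(-11826 + E{\left(-12,f \right)}\right) - 4335 = \left(-11826 + 164\right) - 4335 = -11662 - 4335 = -15997$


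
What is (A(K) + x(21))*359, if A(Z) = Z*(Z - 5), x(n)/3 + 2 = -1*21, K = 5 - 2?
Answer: -26925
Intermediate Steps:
K = 3
x(n) = -69 (x(n) = -6 + 3*(-1*21) = -6 + 3*(-21) = -6 - 63 = -69)
A(Z) = Z*(-5 + Z)
(A(K) + x(21))*359 = (3*(-5 + 3) - 69)*359 = (3*(-2) - 69)*359 = (-6 - 69)*359 = -75*359 = -26925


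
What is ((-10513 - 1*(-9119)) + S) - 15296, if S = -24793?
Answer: -41483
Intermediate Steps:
((-10513 - 1*(-9119)) + S) - 15296 = ((-10513 - 1*(-9119)) - 24793) - 15296 = ((-10513 + 9119) - 24793) - 15296 = (-1394 - 24793) - 15296 = -26187 - 15296 = -41483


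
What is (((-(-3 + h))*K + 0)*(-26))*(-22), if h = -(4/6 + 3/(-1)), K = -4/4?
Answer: -1144/3 ≈ -381.33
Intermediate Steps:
K = -1 (K = -4*1/4 = -1)
h = 7/3 (h = -(4*(1/6) + 3*(-1)) = -(2/3 - 3) = -1*(-7/3) = 7/3 ≈ 2.3333)
(((-(-3 + h))*K + 0)*(-26))*(-22) = ((-(-3 + 7/3)*(-1) + 0)*(-26))*(-22) = ((-1*(-2/3)*(-1) + 0)*(-26))*(-22) = (((2/3)*(-1) + 0)*(-26))*(-22) = ((-2/3 + 0)*(-26))*(-22) = -2/3*(-26)*(-22) = (52/3)*(-22) = -1144/3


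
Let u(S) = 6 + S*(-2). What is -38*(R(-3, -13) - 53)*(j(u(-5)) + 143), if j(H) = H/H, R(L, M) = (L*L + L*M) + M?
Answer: 98496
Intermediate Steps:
R(L, M) = M + L² + L*M (R(L, M) = (L² + L*M) + M = M + L² + L*M)
u(S) = 6 - 2*S
j(H) = 1
-38*(R(-3, -13) - 53)*(j(u(-5)) + 143) = -38*((-13 + (-3)² - 3*(-13)) - 53)*(1 + 143) = -38*((-13 + 9 + 39) - 53)*144 = -38*(35 - 53)*144 = -(-684)*144 = -38*(-2592) = 98496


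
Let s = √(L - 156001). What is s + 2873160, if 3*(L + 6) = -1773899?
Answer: 2873160 + 8*I*√105090/3 ≈ 2.8732e+6 + 864.47*I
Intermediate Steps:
L = -1773917/3 (L = -6 + (⅓)*(-1773899) = -6 - 1773899/3 = -1773917/3 ≈ -5.9131e+5)
s = 8*I*√105090/3 (s = √(-1773917/3 - 156001) = √(-2241920/3) = 8*I*√105090/3 ≈ 864.47*I)
s + 2873160 = 8*I*√105090/3 + 2873160 = 2873160 + 8*I*√105090/3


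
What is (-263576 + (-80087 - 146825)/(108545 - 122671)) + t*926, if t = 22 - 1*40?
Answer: -282749988/1009 ≈ -2.8023e+5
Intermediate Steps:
t = -18 (t = 22 - 40 = -18)
(-263576 + (-80087 - 146825)/(108545 - 122671)) + t*926 = (-263576 + (-80087 - 146825)/(108545 - 122671)) - 18*926 = (-263576 - 226912/(-14126)) - 16668 = (-263576 - 226912*(-1/14126)) - 16668 = (-263576 + 16208/1009) - 16668 = -265931976/1009 - 16668 = -282749988/1009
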